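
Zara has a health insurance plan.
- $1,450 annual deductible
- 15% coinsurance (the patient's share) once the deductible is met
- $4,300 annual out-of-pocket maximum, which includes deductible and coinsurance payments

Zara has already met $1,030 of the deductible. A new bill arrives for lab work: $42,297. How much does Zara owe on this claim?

Remaining deductible: $1,450 − $1,030 = $420.
After the $420 deductible portion, $42,297 − $420 = $41,877 is subject to coinsurance.
15% of $41,877 = $6,281.55 falls to the patient.
So the patient owes $420 + $6,281.55 = $6,701.55 before any cap.
That would bring total out-of-pocket to $7,731.55, past the $4,300 cap. The patient is capped at $4,300 − $1,030 = $3,270 on this claim.

$3,270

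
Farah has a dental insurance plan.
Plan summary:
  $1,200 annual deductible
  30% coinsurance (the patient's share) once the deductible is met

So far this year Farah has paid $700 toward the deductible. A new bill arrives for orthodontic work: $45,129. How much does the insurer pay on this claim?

$31,240.30

$700 of the $1,200 deductible is already met, leaving $500.
That leaves $45,129 − $500 = $44,629 for coinsurance.
Patient's 30% share of $44,629 is $13,388.70.
So the patient owes $500 + $13,388.70 = $13,888.70.
The plan picks up $45,129 − $13,888.70 = $31,240.30.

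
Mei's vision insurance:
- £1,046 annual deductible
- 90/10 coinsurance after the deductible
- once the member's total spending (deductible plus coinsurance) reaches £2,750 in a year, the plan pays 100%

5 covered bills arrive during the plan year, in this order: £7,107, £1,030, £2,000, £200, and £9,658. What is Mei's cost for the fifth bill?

£774.90

Claim 1 — £7,107: deductible takes £1,046, £6,061 remains; member's 10% is £606.10. Member owes £1,652.10 (running OOP £1,652.10).
Claim 2 — £1,030: deductible already satisfied, so member's share is 10% × £1,030 = £103. Member owes £103 (running OOP £1,755.10).
Claim 3 — £2,000: deductible already satisfied, so member's share is 10% × £2,000 = £200. Cost to member: £200. OOP to date £1,955.10.
Claim 4 — £200: 10% coinsurance on £200 = £20. Member pays £20; OOP now £1,975.10.
Claim 5 — £9,658: deductible already satisfied, so member's share is 10% × £9,658 = £965.80. That would push OOP to £2,940.90, over the £2,750 cap, so member pays £2,750 − £1,975.10 = £774.90.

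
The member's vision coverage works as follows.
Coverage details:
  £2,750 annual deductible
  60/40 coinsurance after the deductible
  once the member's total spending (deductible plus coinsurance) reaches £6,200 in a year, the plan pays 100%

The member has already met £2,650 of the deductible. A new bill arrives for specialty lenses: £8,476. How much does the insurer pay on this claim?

Deductible still to meet: £2,750 − £2,650 = £100.
The remaining £8,376 (= £8,476 − £100) moves to coinsurance.
Coinsurance: £8,376 × 40% = £3,350.40.
Member responsibility before any cap: £100 + £3,350.40 = £3,450.40.
Cumulative spending £2,650 + £3,450.40 = £6,100.40 stays under the £6,200 maximum.
The insurer covers the remainder: £8,476 − £3,450.40 = £5,025.60.

£5,025.60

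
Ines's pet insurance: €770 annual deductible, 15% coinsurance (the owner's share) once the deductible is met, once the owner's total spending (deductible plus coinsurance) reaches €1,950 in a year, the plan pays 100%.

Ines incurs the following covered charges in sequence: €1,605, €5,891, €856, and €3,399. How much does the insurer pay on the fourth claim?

€3,356.30

Claim 1 (€1,605): €770 finishes the deductible; €835 goes to coinsurance; coinsurance €835 × 15% = €125.25. Cost to owner: €895.25. OOP to date €895.25. Insurer: €1,605 − €895.25 = €709.75.
Claim 2 (€5,891): deductible already satisfied, so owner's share is 15% × €5,891 = €883.65. Owner owes €883.65 (running OOP €1,778.90). Plan pays €5,891 − €883.65 = €5,007.35.
Claim 3 (€856): deductible already satisfied, so owner's share is 15% × €856 = €128.40. Cost to owner: €128.40. OOP to date €1,907.30. Insurer: €856 − €128.40 = €727.60.
Claim 4 (€3,399): 15% coinsurance on €3,399 = €509.85. Adding that to €1,907.30 gives €2,417.15, past the €1,950 cap; owner pays only €1,950 − €1,907.30 = €42.70. Plan pays €3,399 − €42.70 = €3,356.30.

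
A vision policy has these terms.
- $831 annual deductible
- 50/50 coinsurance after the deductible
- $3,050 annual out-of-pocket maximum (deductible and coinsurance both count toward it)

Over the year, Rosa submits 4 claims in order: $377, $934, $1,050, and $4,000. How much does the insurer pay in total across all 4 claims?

$3,311

Claim 1 ($377): entire amount goes to the deductible. Cost to member: $377. OOP to date $377. Plan pays $377 − $377 = $0.
Claim 2 ($934): $454 finishes the deductible; $480 goes to coinsurance; member's 50% is $240. Member owes $694 (running OOP $1,071). Insurer: $934 − $694 = $240.
Claim 3 ($1,050): deductible met; 50% of $1,050 = $525. Member pays $525; OOP now $1,596. Insurer: $1,050 − $525 = $525.
Claim 4 ($4,000): 50% coinsurance on $4,000 = $2,000. OOP would hit $3,596 > $3,050, so the cap limits the member to $3,050 − $1,596 = $1,454. Plan pays $4,000 − $1,454 = $2,546.
Insurer total = bills − member's total = $6,361 − $3,050 = $3,311.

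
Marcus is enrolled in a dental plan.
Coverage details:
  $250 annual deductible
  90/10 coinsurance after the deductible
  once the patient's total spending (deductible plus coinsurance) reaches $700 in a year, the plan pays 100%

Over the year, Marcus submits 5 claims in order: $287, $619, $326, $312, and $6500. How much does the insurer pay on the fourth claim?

Claim 1 — $287: $250 to deductible, leaving $37; 10% of $37 = $3.70. Patient pays $253.70; OOP now $253.70. Insurer: $287 − $253.70 = $33.30.
Claim 2 — $619: 10% coinsurance on $619 = $61.90. Patient owes $61.90 (running OOP $315.60). Insurer: $619 − $61.90 = $557.10.
Claim 3 — $326: deductible met; 10% of $326 = $32.60. Cost to patient: $32.60. OOP to date $348.20. Plan pays $326 − $32.60 = $293.40.
Claim 4 — $312: deductible already satisfied, so patient's share is 10% × $312 = $31.20. Patient owes $31.20 (running OOP $379.40). Insurer: $312 − $31.20 = $280.80.

$280.80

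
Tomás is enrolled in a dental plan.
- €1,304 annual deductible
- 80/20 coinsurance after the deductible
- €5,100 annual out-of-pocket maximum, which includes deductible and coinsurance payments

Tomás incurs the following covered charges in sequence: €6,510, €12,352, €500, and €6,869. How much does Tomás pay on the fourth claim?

Bill 1, €6,510: deductible takes €1,304, €5,206 remains; patient's 20% is €1,041.20. Cost to patient: €2,345.20. OOP to date €2,345.20.
Bill 2, €12,352: deductible already satisfied, so patient's share is 20% × €12,352 = €2,470.40. Patient owes €2,470.40 (running OOP €4,815.60).
Bill 3, €500: deductible already satisfied, so patient's share is 20% × €500 = €100. Patient owes €100 (running OOP €4,915.60).
Bill 4, €6,869: deductible already satisfied, so patient's share is 20% × €6,869 = €1,373.80. Adding that to €4,915.60 gives €6,289.40, past the €5,100 cap; patient pays only €5,100 − €4,915.60 = €184.40.

€184.40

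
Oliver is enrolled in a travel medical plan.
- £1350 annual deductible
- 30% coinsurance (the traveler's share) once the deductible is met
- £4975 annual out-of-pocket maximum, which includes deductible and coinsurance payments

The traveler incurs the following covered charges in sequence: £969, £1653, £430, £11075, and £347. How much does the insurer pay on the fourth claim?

£7960.60

Claim 1 (£969): fully absorbed by the deductible. Traveler owes £969 (running OOP £969). Plan pays £969 − £969 = £0.
Claim 2 (£1653): deductible takes £381, £1272 remains; traveler's 30% is £381.60. Traveler owes £762.60 (running OOP £1731.60). Plan pays £1653 − £762.60 = £890.40.
Claim 3 (£430): deductible already satisfied, so traveler's share is 30% × £430 = £129. Traveler owes £129 (running OOP £1860.60). Insurer: £430 − £129 = £301.
Claim 4 (£11075): deductible already satisfied, so traveler's share is 30% × £11075 = £3322.50. OOP would hit £5183.10 > £4975, so the cap limits the traveler to £4975 − £1860.60 = £3114.40. Plan pays £11075 − £3114.40 = £7960.60.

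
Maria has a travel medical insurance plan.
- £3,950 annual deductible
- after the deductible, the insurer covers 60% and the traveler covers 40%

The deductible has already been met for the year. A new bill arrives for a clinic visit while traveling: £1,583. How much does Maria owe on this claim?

With the deductible met, the entire £1,583 is subject to coinsurance.
Coinsurance: £1,583 × 40% = £633.20.

£633.20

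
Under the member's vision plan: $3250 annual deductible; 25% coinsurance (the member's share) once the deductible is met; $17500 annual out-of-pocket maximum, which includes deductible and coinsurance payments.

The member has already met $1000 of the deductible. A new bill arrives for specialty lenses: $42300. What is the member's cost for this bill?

$12262.50

$1000 of the $3250 deductible is already met, leaving $2250.
The remaining $40050 (= $42300 − $2250) moves to coinsurance.
25% of $40050 = $10012.50 falls to the member.
So the member owes $2250 + $10012.50 = $12262.50 before any cap.
Cumulative spending $1000 + $12262.50 = $13262.50 stays under the $17500 maximum.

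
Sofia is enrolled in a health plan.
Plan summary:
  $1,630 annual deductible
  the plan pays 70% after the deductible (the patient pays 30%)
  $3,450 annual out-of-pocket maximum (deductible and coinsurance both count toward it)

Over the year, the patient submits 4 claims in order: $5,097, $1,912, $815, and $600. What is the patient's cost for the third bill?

Bill 1, $5,097: $1,630 finishes the deductible; $3,467 goes to coinsurance; coinsurance $3,467 × 30% = $1,040.10. Patient owes $2,670.10 (running OOP $2,670.10).
Bill 2, $1,912: 30% coinsurance on $1,912 = $573.60. Cost to patient: $573.60. OOP to date $3,243.70.
Bill 3, $815: 30% coinsurance on $815 = $244.50. Adding that to $3,243.70 gives $3,488.20, past the $3,450 cap; patient pays only $3,450 − $3,243.70 = $206.30.

$206.30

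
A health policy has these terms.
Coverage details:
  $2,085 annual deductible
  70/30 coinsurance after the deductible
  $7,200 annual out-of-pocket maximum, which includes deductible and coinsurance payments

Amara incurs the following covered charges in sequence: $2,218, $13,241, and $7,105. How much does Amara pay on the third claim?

Claim 1 — $2,218: $2,085 to deductible, leaving $133; patient's 30% is $39.90. Cost to patient: $2,124.90. OOP to date $2,124.90.
Claim 2 — $13,241: deductible already satisfied, so patient's share is 30% × $13,241 = $3,972.30. Cost to patient: $3,972.30. OOP to date $6,097.20.
Claim 3 — $7,105: deductible met; 30% of $7,105 = $2,131.50. OOP would hit $8,228.70 > $7,200, so the cap limits the patient to $7,200 − $6,097.20 = $1,102.80.

$1,102.80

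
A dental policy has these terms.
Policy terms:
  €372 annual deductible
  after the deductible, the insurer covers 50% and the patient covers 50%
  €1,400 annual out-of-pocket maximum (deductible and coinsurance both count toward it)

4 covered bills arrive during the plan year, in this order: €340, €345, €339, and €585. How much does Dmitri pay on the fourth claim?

Claim 1 (€340): entire amount goes to the deductible. Patient owes €340 (running OOP €340).
Claim 2 (€345): €32 to deductible, leaving €313; 50% of €313 = €156.50. Cost to patient: €188.50. OOP to date €528.50.
Claim 3 (€339): deductible met; 50% of €339 = €169.50. Patient pays €169.50; OOP now €698.
Claim 4 (€585): deductible met; 50% of €585 = €292.50. Cost to patient: €292.50. OOP to date €990.50.

€292.50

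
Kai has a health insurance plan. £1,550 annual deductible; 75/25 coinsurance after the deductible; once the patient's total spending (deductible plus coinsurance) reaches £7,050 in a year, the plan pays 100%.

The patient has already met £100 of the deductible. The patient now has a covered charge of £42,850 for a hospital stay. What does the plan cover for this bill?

Deductible still to meet: £1,550 − £100 = £1,450.
The remaining £41,400 (= £42,850 − £1,450) moves to coinsurance.
25% of £41,400 = £10,350 falls to the patient.
So the patient owes £1,450 + £10,350 = £11,800 before any cap.
That would bring total out-of-pocket to £11,900, past the £7,050 cap. The patient is capped at £7,050 − £100 = £6,950 on this claim.
Insurer pays the balance: £42,850 − £6,950 = £35,900.

£35,900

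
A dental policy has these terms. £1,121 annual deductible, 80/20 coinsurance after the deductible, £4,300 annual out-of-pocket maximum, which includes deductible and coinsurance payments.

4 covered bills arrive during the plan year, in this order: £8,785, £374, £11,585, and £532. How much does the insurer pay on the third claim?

£10,013.60

Claim 1 — £8,785: £1,121 finishes the deductible; £7,664 goes to coinsurance; 20% of £7,664 = £1,532.80. Patient owes £2,653.80 (running OOP £2,653.80). Plan pays £8,785 − £2,653.80 = £6,131.20.
Claim 2 — £374: deductible already satisfied, so patient's share is 20% × £374 = £74.80. Cost to patient: £74.80. OOP to date £2,728.60. Plan pays £374 − £74.80 = £299.20.
Claim 3 — £11,585: 20% coinsurance on £11,585 = £2,317. Adding that to £2,728.60 gives £5,045.60, past the £4,300 cap; patient pays only £4,300 − £2,728.60 = £1,571.40. Insurer: £11,585 − £1,571.40 = £10,013.60.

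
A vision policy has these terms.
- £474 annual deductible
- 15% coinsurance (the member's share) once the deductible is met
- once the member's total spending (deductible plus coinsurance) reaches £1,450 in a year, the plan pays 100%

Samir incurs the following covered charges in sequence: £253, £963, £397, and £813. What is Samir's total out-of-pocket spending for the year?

Bill 1, £253: all of it applies to the deductible. Cost to member: £253. OOP to date £253.
Bill 2, £963: £221 to deductible, leaving £742; coinsurance £742 × 15% = £111.30. Member pays £332.30; OOP now £585.30.
Bill 3, £397: 15% coinsurance on £397 = £59.55. Member owes £59.55 (running OOP £644.85).
Bill 4, £813: deductible already satisfied, so member's share is 15% × £813 = £121.95. Member owes £121.95 (running OOP £766.80).
Summing the member's payments: £253 + £332.30 + £59.55 + £121.95 = £766.80.

£766.80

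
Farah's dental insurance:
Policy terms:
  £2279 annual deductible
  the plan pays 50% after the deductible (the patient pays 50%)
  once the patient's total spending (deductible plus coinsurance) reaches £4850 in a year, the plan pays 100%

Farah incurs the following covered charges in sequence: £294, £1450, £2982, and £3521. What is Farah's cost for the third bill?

£1758.50

Bill 1, £294: fully absorbed by the deductible. Patient owes £294 (running OOP £294).
Bill 2, £1450: entire amount goes to the deductible. Cost to patient: £1450. OOP to date £1744.
Bill 3, £2982: £535 to deductible, leaving £2447; patient's 50% is £1223.50. Patient pays £1758.50; OOP now £3502.50.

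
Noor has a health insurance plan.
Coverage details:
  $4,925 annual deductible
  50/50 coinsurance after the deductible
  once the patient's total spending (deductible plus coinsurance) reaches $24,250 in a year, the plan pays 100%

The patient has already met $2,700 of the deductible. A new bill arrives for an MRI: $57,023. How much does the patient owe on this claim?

$21,550

Remaining deductible: $4,925 − $2,700 = $2,225.
The remaining $54,798 (= $57,023 − $2,225) moves to coinsurance.
Coinsurance: $54,798 × 50% = $27,399.
That puts the patient's cost at $2,225 + $27,399 = $29,624 before any cap.
Year-to-date out-of-pocket would reach $2,700 + $29,624 = $32,324, above the $24,250 maximum, so the patient pays only $24,250 − $2,700 = $21,550.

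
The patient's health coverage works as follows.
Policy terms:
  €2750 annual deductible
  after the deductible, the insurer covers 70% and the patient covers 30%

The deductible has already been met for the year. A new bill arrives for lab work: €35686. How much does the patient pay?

The deductible is already satisfied, so the full bill goes to coinsurance.
30% of €35686 = €10705.80 falls to the patient.

€10705.80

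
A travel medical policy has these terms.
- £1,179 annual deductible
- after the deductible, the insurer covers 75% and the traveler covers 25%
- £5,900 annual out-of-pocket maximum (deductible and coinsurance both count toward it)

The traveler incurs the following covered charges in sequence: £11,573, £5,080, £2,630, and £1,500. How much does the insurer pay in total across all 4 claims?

£14,883

Claim 1 — £11,573: deductible takes £1,179, £10,394 remains; traveler's 25% is £2,598.50. Cost to traveler: £3,777.50. OOP to date £3,777.50. Insurer: £11,573 − £3,777.50 = £7,795.50.
Claim 2 — £5,080: deductible met; 25% of £5,080 = £1,270. Traveler pays £1,270; OOP now £5,047.50. Plan pays £5,080 − £1,270 = £3,810.
Claim 3 — £2,630: deductible already satisfied, so traveler's share is 25% × £2,630 = £657.50. Traveler pays £657.50; OOP now £5,705. Insurer: £2,630 − £657.50 = £1,972.50.
Claim 4 — £1,500: deductible met; 25% of £1,500 = £375. That would push OOP to £6,080, over the £5,900 cap, so traveler pays £5,900 − £5,705 = £195. Plan pays £1,500 − £195 = £1,305.
Insurer total = bills − traveler's total = £20,783 − £5,900 = £14,883.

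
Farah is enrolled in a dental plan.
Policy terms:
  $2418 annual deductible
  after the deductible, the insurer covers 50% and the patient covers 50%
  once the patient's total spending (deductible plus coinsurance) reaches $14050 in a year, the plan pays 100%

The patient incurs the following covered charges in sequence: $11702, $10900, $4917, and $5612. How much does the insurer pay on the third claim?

Claim 1 ($11702): $2418 to deductible, leaving $9284; 50% of $9284 = $4642. Cost to patient: $7060. OOP to date $7060. Insurer: $11702 − $7060 = $4642.
Claim 2 ($10900): 50% coinsurance on $10900 = $5450. Patient pays $5450; OOP now $12510. Plan pays $10900 − $5450 = $5450.
Claim 3 ($4917): deductible met; 50% of $4917 = $2458.50. Adding that to $12510 gives $14968.50, past the $14050 cap; patient pays only $14050 − $12510 = $1540. Plan pays $4917 − $1540 = $3377.

$3377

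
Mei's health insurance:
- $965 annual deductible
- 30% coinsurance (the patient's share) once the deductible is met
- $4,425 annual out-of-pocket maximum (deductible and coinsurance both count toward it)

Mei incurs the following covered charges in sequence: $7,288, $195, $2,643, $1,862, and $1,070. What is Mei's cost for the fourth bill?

$558.60

Claim 1 — $7,288: $965 to deductible, leaving $6,323; patient's 30% is $1,896.90. Cost to patient: $2,861.90. OOP to date $2,861.90.
Claim 2 — $195: deductible met; 30% of $195 = $58.50. Patient pays $58.50; OOP now $2,920.40.
Claim 3 — $2,643: 30% coinsurance on $2,643 = $792.90. Cost to patient: $792.90. OOP to date $3,713.30.
Claim 4 — $1,862: 30% coinsurance on $1,862 = $558.60. Patient pays $558.60; OOP now $4,271.90.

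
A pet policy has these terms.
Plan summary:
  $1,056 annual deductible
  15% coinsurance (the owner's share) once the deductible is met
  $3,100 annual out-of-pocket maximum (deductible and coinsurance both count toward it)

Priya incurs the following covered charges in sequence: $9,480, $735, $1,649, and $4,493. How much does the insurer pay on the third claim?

Claim 1 ($9,480): $1,056 to deductible, leaving $8,424; owner's 15% is $1,263.60. Cost to owner: $2,319.60. OOP to date $2,319.60. Plan pays $9,480 − $2,319.60 = $7,160.40.
Claim 2 ($735): 15% coinsurance on $735 = $110.25. Owner owes $110.25 (running OOP $2,429.85). Insurer: $735 − $110.25 = $624.75.
Claim 3 ($1,649): deductible met; 15% of $1,649 = $247.35. Owner pays $247.35; OOP now $2,677.20. Insurer: $1,649 − $247.35 = $1,401.65.

$1,401.65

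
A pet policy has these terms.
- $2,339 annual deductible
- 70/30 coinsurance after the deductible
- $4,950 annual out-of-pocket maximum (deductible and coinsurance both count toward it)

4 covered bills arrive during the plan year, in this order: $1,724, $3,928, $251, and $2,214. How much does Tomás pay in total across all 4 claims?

Claim 1 ($1,724): entire amount goes to the deductible. Owner pays $1,724; OOP now $1,724.
Claim 2 ($3,928): $615 finishes the deductible; $3,313 goes to coinsurance; owner's 30% is $993.90. Owner owes $1,608.90 (running OOP $3,332.90).
Claim 3 ($251): 30% coinsurance on $251 = $75.30. Owner owes $75.30 (running OOP $3,408.20).
Claim 4 ($2,214): deductible met; 30% of $2,214 = $664.20. Cost to owner: $664.20. OOP to date $4,072.40.
Total paid by the owner: $1,724 + $1,608.90 + $75.30 + $664.20 = $4,072.40.

$4,072.40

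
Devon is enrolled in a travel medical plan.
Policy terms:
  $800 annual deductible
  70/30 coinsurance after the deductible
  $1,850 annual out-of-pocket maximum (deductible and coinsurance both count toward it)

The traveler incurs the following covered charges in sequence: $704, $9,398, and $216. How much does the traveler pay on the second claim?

$1,146

Claim 1 — $704: fully absorbed by the deductible. Traveler owes $704 (running OOP $704).
Claim 2 — $9,398: $96 finishes the deductible; $9,302 goes to coinsurance; coinsurance $9,302 × 30% = $2,790.60. Together that's $96 + $2,790.60 = $2,886.60. OOP would hit $3,590.60 > $1,850, so the cap limits the traveler to $1,850 − $704 = $1,146.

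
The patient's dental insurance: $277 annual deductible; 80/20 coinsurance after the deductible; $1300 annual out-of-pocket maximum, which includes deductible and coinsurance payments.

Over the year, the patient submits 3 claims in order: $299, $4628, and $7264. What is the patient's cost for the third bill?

Claim 1 — $299: deductible takes $277, $22 remains; 20% of $22 = $4.40. Patient owes $281.40 (running OOP $281.40).
Claim 2 — $4628: deductible already satisfied, so patient's share is 20% × $4628 = $925.60. Patient pays $925.60; OOP now $1207.
Claim 3 — $7264: deductible already satisfied, so patient's share is 20% × $7264 = $1452.80. That would push OOP to $2659.80, over the $1300 cap, so patient pays $1300 − $1207 = $93.

$93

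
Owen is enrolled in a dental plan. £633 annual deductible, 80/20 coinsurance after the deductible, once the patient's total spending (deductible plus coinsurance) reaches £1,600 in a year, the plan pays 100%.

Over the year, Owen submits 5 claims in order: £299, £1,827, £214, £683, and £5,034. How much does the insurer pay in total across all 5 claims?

#1 (£299): fully absorbed by the deductible. Patient pays £299; OOP now £299. Insurer: £299 − £299 = £0.
#2 (£1,827): £334 to deductible, leaving £1,493; coinsurance £1,493 × 20% = £298.60. Patient owes £632.60 (running OOP £931.60). Insurer: £1,827 − £632.60 = £1,194.40.
#3 (£214): deductible met; 20% of £214 = £42.80. Cost to patient: £42.80. OOP to date £974.40. Plan pays £214 − £42.80 = £171.20.
#4 (£683): deductible already satisfied, so patient's share is 20% × £683 = £136.60. Cost to patient: £136.60. OOP to date £1,111. Plan pays £683 − £136.60 = £546.40.
#5 (£5,034): deductible already satisfied, so patient's share is 20% × £5,034 = £1,006.80. That would push OOP to £2,117.80, over the £1,600 cap, so patient pays £1,600 − £1,111 = £489. Insurer: £5,034 − £489 = £4,545.
Insurer total: £0 + £1,194.40 + £171.20 + £546.40 + £4,545 = £6,457.

£6,457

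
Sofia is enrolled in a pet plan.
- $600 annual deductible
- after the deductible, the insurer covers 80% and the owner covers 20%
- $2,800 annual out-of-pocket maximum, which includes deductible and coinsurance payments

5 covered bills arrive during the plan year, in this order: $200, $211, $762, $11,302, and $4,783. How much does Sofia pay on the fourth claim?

$2,085.40

#1 ($200): entire amount goes to the deductible. Owner pays $200; OOP now $200.
#2 ($211): all of it applies to the deductible. Owner pays $211; OOP now $411.
#3 ($762): deductible takes $189, $573 remains; coinsurance $573 × 20% = $114.60. Owner owes $303.60 (running OOP $714.60).
#4 ($11,302): 20% coinsurance on $11,302 = $2,260.40. Adding that to $714.60 gives $2,975, past the $2,800 cap; owner pays only $2,800 − $714.60 = $2,085.40.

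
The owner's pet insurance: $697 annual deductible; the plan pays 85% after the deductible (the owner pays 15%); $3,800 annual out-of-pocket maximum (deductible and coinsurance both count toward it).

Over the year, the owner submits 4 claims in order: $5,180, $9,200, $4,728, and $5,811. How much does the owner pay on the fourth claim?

$341.35

Claim 1 ($5,180): deductible takes $697, $4,483 remains; owner's 15% is $672.45. Owner owes $1,369.45 (running OOP $1,369.45).
Claim 2 ($9,200): deductible already satisfied, so owner's share is 15% × $9,200 = $1,380. Owner owes $1,380 (running OOP $2,749.45).
Claim 3 ($4,728): deductible already satisfied, so owner's share is 15% × $4,728 = $709.20. Cost to owner: $709.20. OOP to date $3,458.65.
Claim 4 ($5,811): deductible met; 15% of $5,811 = $871.65. Adding that to $3,458.65 gives $4,330.30, past the $3,800 cap; owner pays only $3,800 − $3,458.65 = $341.35.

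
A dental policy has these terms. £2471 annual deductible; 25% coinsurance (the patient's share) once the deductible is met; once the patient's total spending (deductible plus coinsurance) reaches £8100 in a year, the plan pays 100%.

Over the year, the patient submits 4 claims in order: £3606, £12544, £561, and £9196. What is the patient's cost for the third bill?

£140.25

Claim 1 (£3606): deductible takes £2471, £1135 remains; 25% of £1135 = £283.75. Cost to patient: £2754.75. OOP to date £2754.75.
Claim 2 (£12544): deductible met; 25% of £12544 = £3136. Patient owes £3136 (running OOP £5890.75).
Claim 3 (£561): deductible met; 25% of £561 = £140.25. Cost to patient: £140.25. OOP to date £6031.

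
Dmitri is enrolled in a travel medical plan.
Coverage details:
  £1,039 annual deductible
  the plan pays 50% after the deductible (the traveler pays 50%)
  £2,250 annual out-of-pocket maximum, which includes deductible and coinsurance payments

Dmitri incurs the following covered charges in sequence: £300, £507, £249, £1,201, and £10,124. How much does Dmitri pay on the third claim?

Claim 1 (£300): all of it applies to the deductible. Traveler owes £300 (running OOP £300).
Claim 2 (£507): all of it applies to the deductible. Traveler owes £507 (running OOP £807).
Claim 3 (£249): £232 to deductible, leaving £17; coinsurance £17 × 50% = £8.50. Cost to traveler: £240.50. OOP to date £1,047.50.

£240.50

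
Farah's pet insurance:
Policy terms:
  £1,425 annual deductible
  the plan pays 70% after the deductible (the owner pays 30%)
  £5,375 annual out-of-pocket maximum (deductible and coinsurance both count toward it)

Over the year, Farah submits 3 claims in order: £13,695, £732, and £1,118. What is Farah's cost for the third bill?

Bill 1, £13,695: £1,425 finishes the deductible; £12,270 goes to coinsurance; 30% of £12,270 = £3,681. Cost to owner: £5,106. OOP to date £5,106.
Bill 2, £732: 30% coinsurance on £732 = £219.60. Owner pays £219.60; OOP now £5,325.60.
Bill 3, £1,118: 30% coinsurance on £1,118 = £335.40. Adding that to £5,325.60 gives £5,661, past the £5,375 cap; owner pays only £5,375 − £5,325.60 = £49.40.

£49.40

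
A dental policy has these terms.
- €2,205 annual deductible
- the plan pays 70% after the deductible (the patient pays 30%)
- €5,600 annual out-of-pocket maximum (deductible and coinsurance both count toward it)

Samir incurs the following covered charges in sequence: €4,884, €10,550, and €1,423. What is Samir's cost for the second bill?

Claim 1 (€4,884): deductible takes €2,205, €2,679 remains; coinsurance €2,679 × 30% = €803.70. Cost to patient: €3,008.70. OOP to date €3,008.70.
Claim 2 (€10,550): deductible already satisfied, so patient's share is 30% × €10,550 = €3,165. Adding that to €3,008.70 gives €6,173.70, past the €5,600 cap; patient pays only €5,600 − €3,008.70 = €2,591.30.

€2,591.30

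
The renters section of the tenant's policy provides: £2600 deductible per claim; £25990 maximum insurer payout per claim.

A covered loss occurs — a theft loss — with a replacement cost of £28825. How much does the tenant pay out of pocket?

Subtract the deductible: £28825 − £2600 = £26225.
The £25990 per-incident cap binds; insurer pays £25990.
Tenant's share is the uncovered remainder: £28825 − £25990 = £2835.

£2835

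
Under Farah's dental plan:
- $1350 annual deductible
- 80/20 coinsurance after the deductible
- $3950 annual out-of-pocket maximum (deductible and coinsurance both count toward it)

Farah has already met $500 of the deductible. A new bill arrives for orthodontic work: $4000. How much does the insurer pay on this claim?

$2520

Remaining deductible: $1350 − $500 = $850.
After the $850 deductible portion, $4000 − $850 = $3150 is subject to coinsurance.
Patient's 20% share of $3150 is $630.
So the patient owes $850 + $630 = $1480 before any cap.
Cumulative spending $500 + $1480 = $1980 stays under the $3950 maximum.
Insurer pays the balance: $4000 − $1480 = $2520.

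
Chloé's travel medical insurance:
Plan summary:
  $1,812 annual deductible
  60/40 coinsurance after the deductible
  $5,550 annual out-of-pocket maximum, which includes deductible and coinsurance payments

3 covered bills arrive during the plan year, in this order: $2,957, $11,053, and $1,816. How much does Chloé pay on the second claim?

Claim 1 — $2,957: $1,812 to deductible, leaving $1,145; 40% of $1,145 = $458. Traveler pays $2,270; OOP now $2,270.
Claim 2 — $11,053: deductible met; 40% of $11,053 = $4,421.20. Adding that to $2,270 gives $6,691.20, past the $5,550 cap; traveler pays only $5,550 − $2,270 = $3,280.

$3,280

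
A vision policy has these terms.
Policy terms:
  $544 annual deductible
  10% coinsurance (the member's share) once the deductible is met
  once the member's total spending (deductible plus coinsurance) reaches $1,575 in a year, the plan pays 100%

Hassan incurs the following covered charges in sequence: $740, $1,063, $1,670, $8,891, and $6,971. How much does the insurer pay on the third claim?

$1,503

#1 ($740): $544 finishes the deductible; $196 goes to coinsurance; 10% of $196 = $19.60. Member pays $563.60; OOP now $563.60. Insurer: $740 − $563.60 = $176.40.
#2 ($1,063): 10% coinsurance on $1,063 = $106.30. Cost to member: $106.30. OOP to date $669.90. Plan pays $1,063 − $106.30 = $956.70.
#3 ($1,670): deductible already satisfied, so member's share is 10% × $1,670 = $167. Member pays $167; OOP now $836.90. Plan pays $1,670 − $167 = $1,503.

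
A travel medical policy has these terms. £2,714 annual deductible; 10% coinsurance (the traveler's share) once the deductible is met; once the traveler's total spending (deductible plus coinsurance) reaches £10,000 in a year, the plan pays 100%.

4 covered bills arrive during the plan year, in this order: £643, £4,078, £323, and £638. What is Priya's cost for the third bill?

Claim 1 — £643: all of it applies to the deductible. Cost to traveler: £643. OOP to date £643.
Claim 2 — £4,078: £2,071 to deductible, leaving £2,007; traveler's 10% is £200.70. Traveler owes £2,271.70 (running OOP £2,914.70).
Claim 3 — £323: 10% coinsurance on £323 = £32.30. Traveler pays £32.30; OOP now £2,947.

£32.30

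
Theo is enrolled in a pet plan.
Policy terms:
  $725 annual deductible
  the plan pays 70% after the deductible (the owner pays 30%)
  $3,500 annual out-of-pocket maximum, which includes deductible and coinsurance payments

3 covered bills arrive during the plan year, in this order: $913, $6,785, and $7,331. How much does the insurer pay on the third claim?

#1 ($913): $725 to deductible, leaving $188; 30% of $188 = $56.40. Cost to owner: $781.40. OOP to date $781.40. Plan pays $913 − $781.40 = $131.60.
#2 ($6,785): deductible already satisfied, so owner's share is 30% × $6,785 = $2,035.50. Owner pays $2,035.50; OOP now $2,816.90. Plan pays $6,785 − $2,035.50 = $4,749.50.
#3 ($7,331): 30% coinsurance on $7,331 = $2,199.30. That would push OOP to $5,016.20, over the $3,500 cap, so owner pays $3,500 − $2,816.90 = $683.10. Insurer: $7,331 − $683.10 = $6,647.90.

$6,647.90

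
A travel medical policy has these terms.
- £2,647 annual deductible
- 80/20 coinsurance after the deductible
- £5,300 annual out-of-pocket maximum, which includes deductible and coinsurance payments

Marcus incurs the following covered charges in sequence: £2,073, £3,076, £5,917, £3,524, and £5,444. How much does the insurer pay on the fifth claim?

#1 (£2,073): entire amount goes to the deductible. Traveler owes £2,073 (running OOP £2,073). Insurer: £2,073 − £2,073 = £0.
#2 (£3,076): £574 finishes the deductible; £2,502 goes to coinsurance; coinsurance £2,502 × 20% = £500.40. Traveler owes £1,074.40 (running OOP £3,147.40). Insurer: £3,076 − £1,074.40 = £2,001.60.
#3 (£5,917): deductible already satisfied, so traveler's share is 20% × £5,917 = £1,183.40. Cost to traveler: £1,183.40. OOP to date £4,330.80. Insurer: £5,917 − £1,183.40 = £4,733.60.
#4 (£3,524): deductible met; 20% of £3,524 = £704.80. Cost to traveler: £704.80. OOP to date £5,035.60. Plan pays £3,524 − £704.80 = £2,819.20.
#5 (£5,444): 20% coinsurance on £5,444 = £1,088.80. That would push OOP to £6,124.40, over the £5,300 cap, so traveler pays £5,300 − £5,035.60 = £264.40. Insurer: £5,444 − £264.40 = £5,179.60.

£5,179.60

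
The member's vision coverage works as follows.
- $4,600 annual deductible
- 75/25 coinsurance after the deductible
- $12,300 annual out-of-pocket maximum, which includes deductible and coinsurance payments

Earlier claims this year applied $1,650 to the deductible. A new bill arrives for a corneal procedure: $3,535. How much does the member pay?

Remaining deductible: $4,600 − $1,650 = $2,950.
That leaves $3,535 − $2,950 = $585 for coinsurance.
Coinsurance: $585 × 25% = $146.25.
Member responsibility before any cap: $2,950 + $146.25 = $3,096.25.
Year-to-date out-of-pocket becomes $1,650 + $3,096.25 = $4,746.25, still under the $12,300 maximum, so no cap applies.

$3,096.25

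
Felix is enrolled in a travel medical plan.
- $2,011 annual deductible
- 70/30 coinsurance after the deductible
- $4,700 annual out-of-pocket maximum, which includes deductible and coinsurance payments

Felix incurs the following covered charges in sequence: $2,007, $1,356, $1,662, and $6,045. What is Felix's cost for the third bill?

Claim 1 ($2,007): all of it applies to the deductible. Traveler owes $2,007 (running OOP $2,007).
Claim 2 ($1,356): $4 finishes the deductible; $1,352 goes to coinsurance; coinsurance $1,352 × 30% = $405.60. Traveler owes $409.60 (running OOP $2,416.60).
Claim 3 ($1,662): 30% coinsurance on $1,662 = $498.60. Traveler owes $498.60 (running OOP $2,915.20).

$498.60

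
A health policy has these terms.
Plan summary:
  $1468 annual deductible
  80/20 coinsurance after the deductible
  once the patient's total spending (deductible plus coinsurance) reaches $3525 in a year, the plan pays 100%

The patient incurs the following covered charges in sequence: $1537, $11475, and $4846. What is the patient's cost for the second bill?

$2043.20

Bill 1, $1537: $1468 to deductible, leaving $69; coinsurance $69 × 20% = $13.80. Patient pays $1481.80; OOP now $1481.80.
Bill 2, $11475: deductible already satisfied, so patient's share is 20% × $11475 = $2295. OOP would hit $3776.80 > $3525, so the cap limits the patient to $3525 − $1481.80 = $2043.20.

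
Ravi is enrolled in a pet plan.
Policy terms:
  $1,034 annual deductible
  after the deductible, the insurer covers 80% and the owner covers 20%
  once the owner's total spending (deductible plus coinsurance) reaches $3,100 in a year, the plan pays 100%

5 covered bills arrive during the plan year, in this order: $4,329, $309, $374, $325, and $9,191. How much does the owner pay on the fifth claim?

#1 ($4,329): deductible takes $1,034, $3,295 remains; owner's 20% is $659. Cost to owner: $1,693. OOP to date $1,693.
#2 ($309): deductible already satisfied, so owner's share is 20% × $309 = $61.80. Owner owes $61.80 (running OOP $1,754.80).
#3 ($374): deductible already satisfied, so owner's share is 20% × $374 = $74.80. Owner pays $74.80; OOP now $1,829.60.
#4 ($325): deductible met; 20% of $325 = $65. Owner pays $65; OOP now $1,894.60.
#5 ($9,191): 20% coinsurance on $9,191 = $1,838.20. OOP would hit $3,732.80 > $3,100, so the cap limits the owner to $3,100 − $1,894.60 = $1,205.40.

$1,205.40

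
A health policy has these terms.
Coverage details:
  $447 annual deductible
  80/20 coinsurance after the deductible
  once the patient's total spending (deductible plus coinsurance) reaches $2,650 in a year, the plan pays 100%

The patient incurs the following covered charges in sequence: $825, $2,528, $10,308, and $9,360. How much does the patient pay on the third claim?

$1,621.80

Claim 1 — $825: deductible takes $447, $378 remains; patient's 20% is $75.60. Patient owes $522.60 (running OOP $522.60).
Claim 2 — $2,528: deductible already satisfied, so patient's share is 20% × $2,528 = $505.60. Patient pays $505.60; OOP now $1,028.20.
Claim 3 — $10,308: 20% coinsurance on $10,308 = $2,061.60. OOP would hit $3,089.80 > $2,650, so the cap limits the patient to $2,650 − $1,028.20 = $1,621.80.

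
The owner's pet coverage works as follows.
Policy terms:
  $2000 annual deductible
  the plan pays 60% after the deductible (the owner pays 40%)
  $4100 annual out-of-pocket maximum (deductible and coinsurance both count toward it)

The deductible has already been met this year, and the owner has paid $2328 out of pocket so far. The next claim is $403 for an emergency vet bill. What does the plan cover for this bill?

$241.80

With the deductible met, the entire $403 is subject to coinsurance.
Coinsurance: $403 × 40% = $161.20.
Total out-of-pocket so far would be $2328 + $161.20 = $2489.20, below the $4100 cap — no reduction.
The insurer covers the remainder: $403 − $161.20 = $241.80.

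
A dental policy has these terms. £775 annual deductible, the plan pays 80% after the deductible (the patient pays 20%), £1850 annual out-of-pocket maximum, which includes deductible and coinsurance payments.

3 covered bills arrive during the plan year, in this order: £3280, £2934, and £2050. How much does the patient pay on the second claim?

Claim 1 — £3280: £775 finishes the deductible; £2505 goes to coinsurance; patient's 20% is £501. Patient owes £1276 (running OOP £1276).
Claim 2 — £2934: 20% coinsurance on £2934 = £586.80. OOP would hit £1862.80 > £1850, so the cap limits the patient to £1850 − £1276 = £574.

£574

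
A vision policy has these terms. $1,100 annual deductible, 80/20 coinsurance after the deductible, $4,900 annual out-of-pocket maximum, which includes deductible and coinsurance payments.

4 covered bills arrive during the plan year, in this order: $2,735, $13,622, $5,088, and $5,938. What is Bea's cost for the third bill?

$748.60

Bill 1, $2,735: $1,100 finishes the deductible; $1,635 goes to coinsurance; 20% of $1,635 = $327. Member pays $1,427; OOP now $1,427.
Bill 2, $13,622: 20% coinsurance on $13,622 = $2,724.40. Member owes $2,724.40 (running OOP $4,151.40).
Bill 3, $5,088: deductible already satisfied, so member's share is 20% × $5,088 = $1,017.60. OOP would hit $5,169 > $4,900, so the cap limits the member to $4,900 − $4,151.40 = $748.60.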